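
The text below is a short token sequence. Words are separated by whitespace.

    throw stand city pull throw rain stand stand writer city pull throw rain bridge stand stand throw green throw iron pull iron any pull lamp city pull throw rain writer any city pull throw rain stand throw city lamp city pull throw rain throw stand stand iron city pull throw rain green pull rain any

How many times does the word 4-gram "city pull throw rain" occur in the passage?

Scanning the 52 overlapping 4-gram windows for "city pull throw rain":
  position 3–6: city pull throw rain
  position 10–13: city pull throw rain
  position 26–29: city pull throw rain
  position 32–35: city pull throw rain
  position 40–43: city pull throw rain
  position 48–51: city pull throw rain

6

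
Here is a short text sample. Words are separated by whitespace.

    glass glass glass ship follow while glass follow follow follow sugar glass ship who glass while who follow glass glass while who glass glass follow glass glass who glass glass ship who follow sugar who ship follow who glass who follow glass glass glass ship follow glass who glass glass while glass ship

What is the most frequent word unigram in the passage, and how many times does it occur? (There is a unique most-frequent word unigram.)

"glass", 22 times

Unigram frequencies (highest first):
  glass: 22
  follow: 10
  who: 9
  ship: 6
  while: 4
  sugar: 2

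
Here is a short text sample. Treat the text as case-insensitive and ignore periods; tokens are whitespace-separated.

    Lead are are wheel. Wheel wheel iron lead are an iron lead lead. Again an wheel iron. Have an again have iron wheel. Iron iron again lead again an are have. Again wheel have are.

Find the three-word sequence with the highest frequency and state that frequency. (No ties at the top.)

Trigram frequencies (highest first):
  lead again an: 2
  lead are are: 1
  are are wheel: 1
  are wheel wheel: 1
  wheel wheel wheel: 1
  wheel wheel iron: 1
  … (26 more, each ≤ 1)

"lead again an", 2 times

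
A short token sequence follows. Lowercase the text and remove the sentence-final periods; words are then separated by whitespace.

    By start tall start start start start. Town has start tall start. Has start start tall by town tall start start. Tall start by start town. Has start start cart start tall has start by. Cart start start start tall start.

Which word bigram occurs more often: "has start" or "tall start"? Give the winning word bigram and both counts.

"has start": 4 occurrences
"tall start": 5 occurrences

"tall start" (5 vs 4)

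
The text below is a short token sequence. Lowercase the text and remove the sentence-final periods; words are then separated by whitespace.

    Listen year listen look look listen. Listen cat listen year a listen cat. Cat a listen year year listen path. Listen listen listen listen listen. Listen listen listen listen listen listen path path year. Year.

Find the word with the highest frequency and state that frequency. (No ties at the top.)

Unigram frequencies (highest first):
  listen: 19
  year: 6
  cat: 3
  path: 3
  look: 2
  a: 2

"listen", 19 times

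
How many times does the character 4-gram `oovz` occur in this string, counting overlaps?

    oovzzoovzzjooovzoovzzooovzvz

5

Sliding a length-4 window over the 28 characters (25 positions):
  position 1–4: oovz
  position 6–9: oovz
  position 13–16: oovz
  position 17–20: oovz
  position 23–26: oovz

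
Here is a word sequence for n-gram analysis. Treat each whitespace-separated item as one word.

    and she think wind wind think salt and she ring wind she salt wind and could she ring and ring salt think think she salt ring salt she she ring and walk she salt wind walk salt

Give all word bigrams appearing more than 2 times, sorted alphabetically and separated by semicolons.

she ring; she salt

Bigram counts meeting the condition (more than 2 times):
  she ring: 3
  she salt: 3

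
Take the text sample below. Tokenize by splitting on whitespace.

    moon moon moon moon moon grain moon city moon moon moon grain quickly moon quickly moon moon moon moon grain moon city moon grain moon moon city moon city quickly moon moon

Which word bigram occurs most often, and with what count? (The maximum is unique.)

"moon moon", 11 times

Bigram frequencies (highest first):
  moon moon: 11
  moon grain: 4
  moon city: 4
  grain moon: 3
  city moon: 3
  quickly moon: 3
  … (3 more, each ≤ 1)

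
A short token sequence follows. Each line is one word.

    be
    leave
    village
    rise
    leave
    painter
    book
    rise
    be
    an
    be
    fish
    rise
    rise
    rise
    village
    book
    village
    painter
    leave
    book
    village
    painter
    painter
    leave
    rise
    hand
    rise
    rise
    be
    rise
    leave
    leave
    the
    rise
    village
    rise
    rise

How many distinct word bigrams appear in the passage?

27

38 tokens → 37 bigram windows in total.
Repeated bigrams (each contributes count−1 duplicates):
  rise rise: 4
  book village: 2
  painter leave: 2
  rise be: 2
  rise leave: 2
  rise village: 2
  village painter: 2
  village rise: 2
10 duplicate windows → 37 − 10 = 27 distinct.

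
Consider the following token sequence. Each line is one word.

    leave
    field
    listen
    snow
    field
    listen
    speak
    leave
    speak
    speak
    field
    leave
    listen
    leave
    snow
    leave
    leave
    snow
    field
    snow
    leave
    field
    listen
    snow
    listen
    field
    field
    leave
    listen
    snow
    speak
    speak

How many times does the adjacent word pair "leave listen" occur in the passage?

2

Scanning the 31 overlapping bigram windows for "leave listen":
  position 12–13: leave listen
  position 28–29: leave listen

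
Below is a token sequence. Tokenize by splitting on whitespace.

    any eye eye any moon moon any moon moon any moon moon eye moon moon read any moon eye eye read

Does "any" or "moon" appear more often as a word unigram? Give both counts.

"any": 5 occurrences
"moon": 9 occurrences

"moon" (9 vs 5)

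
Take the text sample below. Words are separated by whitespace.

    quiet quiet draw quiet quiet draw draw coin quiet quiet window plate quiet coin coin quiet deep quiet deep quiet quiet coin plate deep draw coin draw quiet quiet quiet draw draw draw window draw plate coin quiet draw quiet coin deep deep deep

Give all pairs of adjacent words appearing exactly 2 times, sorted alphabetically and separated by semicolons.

Bigram counts meeting the condition (exactly 2 times):
  deep deep: 2
  deep quiet: 2
  draw coin: 2
  quiet deep: 2

deep deep; deep quiet; draw coin; quiet deep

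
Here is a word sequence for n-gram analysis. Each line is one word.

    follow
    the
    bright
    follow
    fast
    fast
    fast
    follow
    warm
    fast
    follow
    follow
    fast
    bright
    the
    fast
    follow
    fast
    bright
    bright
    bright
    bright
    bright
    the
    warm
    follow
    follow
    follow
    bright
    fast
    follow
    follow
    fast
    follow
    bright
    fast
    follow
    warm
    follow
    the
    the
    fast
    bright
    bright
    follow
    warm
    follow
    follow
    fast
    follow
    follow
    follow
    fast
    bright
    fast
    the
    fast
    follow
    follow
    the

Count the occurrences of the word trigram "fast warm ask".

Scanning the 58 overlapping trigram windows for "fast warm ask":
  (none found)

0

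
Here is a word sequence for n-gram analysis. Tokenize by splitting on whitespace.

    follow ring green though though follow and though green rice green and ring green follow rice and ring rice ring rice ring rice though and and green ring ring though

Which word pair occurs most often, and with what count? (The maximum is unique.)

"ring rice", 3 times

Bigram frequencies (highest first):
  ring rice: 3
  ring green: 2
  and ring: 2
  rice ring: 2
  follow ring: 1
  green though: 1
  … (18 more, each ≤ 1)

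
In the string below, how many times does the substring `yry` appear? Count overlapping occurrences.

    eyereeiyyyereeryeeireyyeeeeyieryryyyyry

Sliding a length-3 window over the 39 characters (37 positions):
  position 32–34: yry
  position 37–39: yry

2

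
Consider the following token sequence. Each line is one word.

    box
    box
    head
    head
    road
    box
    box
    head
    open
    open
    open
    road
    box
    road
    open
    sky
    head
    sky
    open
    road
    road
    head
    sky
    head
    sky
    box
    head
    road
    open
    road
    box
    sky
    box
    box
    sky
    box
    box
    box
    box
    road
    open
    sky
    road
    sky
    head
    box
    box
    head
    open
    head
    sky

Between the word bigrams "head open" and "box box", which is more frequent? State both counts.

"box box" (7 vs 2)

"head open": 2 occurrences
"box box": 7 occurrences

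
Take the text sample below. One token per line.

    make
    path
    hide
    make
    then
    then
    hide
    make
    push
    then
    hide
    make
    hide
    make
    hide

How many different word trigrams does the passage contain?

11

15 tokens → 13 trigram windows in total.
Repeated trigrams (each contributes count−1 duplicates):
  hide make hide: 2
  then hide make: 2
2 duplicate windows → 13 − 2 = 11 distinct.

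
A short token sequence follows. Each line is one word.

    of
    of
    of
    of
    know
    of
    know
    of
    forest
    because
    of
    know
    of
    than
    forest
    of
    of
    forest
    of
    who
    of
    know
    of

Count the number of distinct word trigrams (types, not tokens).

23 tokens → 21 trigram windows in total.
Repeated trigrams (each contributes count−1 duplicates):
  of know of: 4
  of of of: 2
4 duplicate windows → 21 − 4 = 17 distinct.

17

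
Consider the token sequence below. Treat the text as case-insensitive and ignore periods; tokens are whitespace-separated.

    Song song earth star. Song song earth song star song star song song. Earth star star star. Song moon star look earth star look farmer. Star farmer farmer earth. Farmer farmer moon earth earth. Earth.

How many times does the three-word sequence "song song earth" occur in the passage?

Scanning the 33 overlapping trigram windows for "song song earth":
  position 1–3: song song earth
  position 5–7: song song earth
  position 12–14: song song earth

3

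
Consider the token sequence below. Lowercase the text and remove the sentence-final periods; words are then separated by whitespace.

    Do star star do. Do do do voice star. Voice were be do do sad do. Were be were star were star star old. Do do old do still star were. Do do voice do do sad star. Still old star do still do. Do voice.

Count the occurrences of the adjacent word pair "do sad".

Scanning the 45 overlapping bigram windows for "do sad":
  position 14–15: do sad
  position 36–37: do sad

2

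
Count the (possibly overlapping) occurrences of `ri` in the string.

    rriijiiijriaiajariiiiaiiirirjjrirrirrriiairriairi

Sliding a length-2 window over the 49 characters (48 positions):
  position 2–3: ri
  position 10–11: ri
  position 17–18: ri
  position 26–27: ri
  position 31–32: ri
  position 34–35: ri
  position 38–39: ri
  position 44–45: ri
  position 48–49: ri

9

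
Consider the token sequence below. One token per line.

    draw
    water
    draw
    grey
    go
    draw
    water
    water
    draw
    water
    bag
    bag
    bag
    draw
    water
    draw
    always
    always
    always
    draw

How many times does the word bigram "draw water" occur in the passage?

4

Scanning the 19 overlapping bigram windows for "draw water":
  position 1–2: draw water
  position 6–7: draw water
  position 9–10: draw water
  position 14–15: draw water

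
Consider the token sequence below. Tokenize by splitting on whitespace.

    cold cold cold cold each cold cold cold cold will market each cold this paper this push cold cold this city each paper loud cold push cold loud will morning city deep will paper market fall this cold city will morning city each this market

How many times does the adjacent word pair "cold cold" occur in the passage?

Scanning the 44 overlapping bigram windows for "cold cold":
  position 1–2: cold cold
  position 2–3: cold cold
  position 3–4: cold cold
  position 6–7: cold cold
  position 7–8: cold cold
  position 8–9: cold cold
  position 18–19: cold cold

7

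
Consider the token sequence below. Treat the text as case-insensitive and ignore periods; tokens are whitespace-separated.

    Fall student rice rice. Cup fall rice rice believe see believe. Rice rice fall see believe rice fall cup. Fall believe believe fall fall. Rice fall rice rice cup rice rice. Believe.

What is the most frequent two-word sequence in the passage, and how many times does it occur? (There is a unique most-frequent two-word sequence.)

Bigram frequencies (highest first):
  rice rice: 5
  fall rice: 3
  rice fall: 3
  rice cup: 2
  cup fall: 2
  rice believe: 2
  … (12 more, each ≤ 2)

"rice rice", 5 times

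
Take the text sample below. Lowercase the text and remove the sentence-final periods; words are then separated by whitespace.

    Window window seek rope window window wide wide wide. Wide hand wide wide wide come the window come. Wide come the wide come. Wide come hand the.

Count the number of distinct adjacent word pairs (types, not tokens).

16

27 tokens → 26 bigram windows in total.
Repeated bigrams (each contributes count−1 duplicates):
  wide wide: 5
  wide come: 4
  come the: 2
  come wide: 2
  window window: 2
10 duplicate windows → 26 − 10 = 16 distinct.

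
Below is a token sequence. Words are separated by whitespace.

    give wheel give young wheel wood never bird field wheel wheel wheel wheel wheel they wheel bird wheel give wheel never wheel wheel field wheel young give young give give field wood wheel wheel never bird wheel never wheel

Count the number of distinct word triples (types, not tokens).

39 tokens → 37 trigram windows in total.
Repeated trigrams (each contributes count−1 duplicates):
  wheel wheel wheel: 3
  wheel never wheel: 2
3 duplicate windows → 37 − 3 = 34 distinct.

34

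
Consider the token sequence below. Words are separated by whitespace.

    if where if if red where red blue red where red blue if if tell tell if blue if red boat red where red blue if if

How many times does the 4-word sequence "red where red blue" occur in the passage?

Scanning the 24 overlapping 4-gram windows for "red where red blue":
  position 5–8: red where red blue
  position 9–12: red where red blue
  position 22–25: red where red blue

3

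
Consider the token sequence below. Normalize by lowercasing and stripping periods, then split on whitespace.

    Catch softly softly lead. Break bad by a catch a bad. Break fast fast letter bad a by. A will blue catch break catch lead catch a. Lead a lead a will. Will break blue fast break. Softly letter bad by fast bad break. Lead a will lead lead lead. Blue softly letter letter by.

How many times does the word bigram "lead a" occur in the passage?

3

Scanning the 54 overlapping bigram windows for "lead a":
  position 28–29: lead a
  position 30–31: lead a
  position 45–46: lead a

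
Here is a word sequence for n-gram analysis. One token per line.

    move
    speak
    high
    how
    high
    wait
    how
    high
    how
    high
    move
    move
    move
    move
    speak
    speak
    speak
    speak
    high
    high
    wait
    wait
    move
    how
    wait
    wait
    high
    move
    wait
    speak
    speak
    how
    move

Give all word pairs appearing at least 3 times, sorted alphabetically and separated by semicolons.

Bigram counts meeting the condition (at least 3 times):
  how high: 3
  move move: 3
  speak speak: 4

how high; move move; speak speak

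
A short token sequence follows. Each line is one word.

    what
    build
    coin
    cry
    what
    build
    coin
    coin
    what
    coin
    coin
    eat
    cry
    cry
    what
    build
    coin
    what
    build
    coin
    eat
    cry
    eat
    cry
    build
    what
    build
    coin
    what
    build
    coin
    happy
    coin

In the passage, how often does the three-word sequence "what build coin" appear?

6

Scanning the 31 overlapping trigram windows for "what build coin":
  position 1–3: what build coin
  position 5–7: what build coin
  position 15–17: what build coin
  position 18–20: what build coin
  position 26–28: what build coin
  position 29–31: what build coin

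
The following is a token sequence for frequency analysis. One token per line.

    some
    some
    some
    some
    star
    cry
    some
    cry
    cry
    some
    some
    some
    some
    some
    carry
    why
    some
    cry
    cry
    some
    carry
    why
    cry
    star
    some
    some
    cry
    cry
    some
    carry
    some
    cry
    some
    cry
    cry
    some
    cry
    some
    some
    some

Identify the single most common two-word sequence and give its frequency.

Bigram frequencies (highest first):
  some some: 10
  cry some: 7
  some cry: 6
  cry cry: 4
  some carry: 3
  carry why: 2
  … (7 more, each ≤ 1)

"some some", 10 times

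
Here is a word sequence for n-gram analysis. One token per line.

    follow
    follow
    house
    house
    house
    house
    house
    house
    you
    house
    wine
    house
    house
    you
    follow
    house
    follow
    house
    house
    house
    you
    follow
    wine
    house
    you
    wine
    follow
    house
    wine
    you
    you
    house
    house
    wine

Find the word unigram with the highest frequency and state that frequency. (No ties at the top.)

Unigram frequencies (highest first):
  house: 17
  follow: 6
  you: 6
  wine: 5

"house", 17 times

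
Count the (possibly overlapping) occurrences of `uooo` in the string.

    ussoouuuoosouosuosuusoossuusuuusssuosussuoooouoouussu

1

Sliding a length-4 window over the 53 characters (50 positions):
  position 41–44: uooo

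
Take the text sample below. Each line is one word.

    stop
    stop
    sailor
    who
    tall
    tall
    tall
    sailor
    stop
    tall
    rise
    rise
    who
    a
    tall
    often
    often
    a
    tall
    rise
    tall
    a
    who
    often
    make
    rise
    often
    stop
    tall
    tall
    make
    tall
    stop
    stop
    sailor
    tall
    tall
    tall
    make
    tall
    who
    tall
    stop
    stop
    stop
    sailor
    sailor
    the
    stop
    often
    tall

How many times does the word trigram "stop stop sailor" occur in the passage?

Scanning the 49 overlapping trigram windows for "stop stop sailor":
  position 1–3: stop stop sailor
  position 33–35: stop stop sailor
  position 44–46: stop stop sailor

3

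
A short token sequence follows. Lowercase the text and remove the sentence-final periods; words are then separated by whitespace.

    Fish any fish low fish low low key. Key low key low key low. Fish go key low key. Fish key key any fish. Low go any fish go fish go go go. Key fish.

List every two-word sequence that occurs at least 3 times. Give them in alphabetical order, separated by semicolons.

any fish; fish go; fish low; key low; low key

Bigram counts meeting the condition (at least 3 times):
  any fish: 3
  fish go: 3
  fish low: 3
  key low: 4
  low key: 4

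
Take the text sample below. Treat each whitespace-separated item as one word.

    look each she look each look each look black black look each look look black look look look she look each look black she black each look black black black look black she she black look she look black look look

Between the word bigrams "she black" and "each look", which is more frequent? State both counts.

"she black": 2 occurrences
"each look": 5 occurrences

"each look" (5 vs 2)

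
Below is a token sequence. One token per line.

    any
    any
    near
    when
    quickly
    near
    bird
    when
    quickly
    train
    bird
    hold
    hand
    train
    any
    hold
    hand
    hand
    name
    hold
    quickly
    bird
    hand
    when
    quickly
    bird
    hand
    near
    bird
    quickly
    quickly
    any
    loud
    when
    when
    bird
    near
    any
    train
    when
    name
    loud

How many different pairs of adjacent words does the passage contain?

35

42 tokens → 41 bigram windows in total.
Repeated bigrams (each contributes count−1 duplicates):
  when quickly: 3
  bird hand: 2
  hold hand: 2
  near bird: 2
  quickly bird: 2
6 duplicate windows → 41 − 6 = 35 distinct.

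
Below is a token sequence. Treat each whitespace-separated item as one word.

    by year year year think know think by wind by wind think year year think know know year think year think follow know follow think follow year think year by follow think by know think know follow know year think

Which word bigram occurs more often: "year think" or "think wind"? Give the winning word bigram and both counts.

"year think": 6 occurrences
"think wind": 0 occurrences

"year think" (6 vs 0)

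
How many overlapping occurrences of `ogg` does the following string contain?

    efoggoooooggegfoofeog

2

Sliding a length-3 window over the 21 characters (19 positions):
  position 3–5: ogg
  position 10–12: ogg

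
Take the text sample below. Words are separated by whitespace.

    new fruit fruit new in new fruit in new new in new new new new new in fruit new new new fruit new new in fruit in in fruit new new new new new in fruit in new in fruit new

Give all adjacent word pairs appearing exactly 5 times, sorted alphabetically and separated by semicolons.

Bigram counts meeting the condition (exactly 5 times):
  fruit new: 5
  in fruit: 5

fruit new; in fruit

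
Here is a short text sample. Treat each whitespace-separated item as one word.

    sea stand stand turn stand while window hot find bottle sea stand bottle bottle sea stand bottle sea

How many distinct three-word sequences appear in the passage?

18 tokens → 16 trigram windows in total.
Repeated trigrams (each contributes count−1 duplicates):
  bottle sea stand: 2
  sea stand bottle: 2
2 duplicate windows → 16 − 2 = 14 distinct.

14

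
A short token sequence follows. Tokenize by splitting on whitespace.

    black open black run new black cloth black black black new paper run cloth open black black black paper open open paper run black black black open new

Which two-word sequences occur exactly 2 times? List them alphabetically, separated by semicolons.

Bigram counts meeting the condition (exactly 2 times):
  black open: 2
  open black: 2
  paper run: 2

black open; open black; paper run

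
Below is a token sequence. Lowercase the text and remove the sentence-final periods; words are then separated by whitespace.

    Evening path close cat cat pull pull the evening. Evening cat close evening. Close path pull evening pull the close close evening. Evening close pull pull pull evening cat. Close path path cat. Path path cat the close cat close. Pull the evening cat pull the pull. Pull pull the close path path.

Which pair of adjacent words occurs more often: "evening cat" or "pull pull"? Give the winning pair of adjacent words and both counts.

"evening cat": 3 occurrences
"pull pull": 5 occurrences

"pull pull" (5 vs 3)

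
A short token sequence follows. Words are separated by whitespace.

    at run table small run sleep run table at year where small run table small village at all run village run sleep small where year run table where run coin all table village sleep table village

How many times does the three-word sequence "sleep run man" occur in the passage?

0

Scanning the 34 overlapping trigram windows for "sleep run man":
  (none found)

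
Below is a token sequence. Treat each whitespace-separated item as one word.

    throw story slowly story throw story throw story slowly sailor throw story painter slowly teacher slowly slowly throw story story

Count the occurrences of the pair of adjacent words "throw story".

5

Scanning the 19 overlapping bigram windows for "throw story":
  position 1–2: throw story
  position 5–6: throw story
  position 7–8: throw story
  position 11–12: throw story
  position 18–19: throw story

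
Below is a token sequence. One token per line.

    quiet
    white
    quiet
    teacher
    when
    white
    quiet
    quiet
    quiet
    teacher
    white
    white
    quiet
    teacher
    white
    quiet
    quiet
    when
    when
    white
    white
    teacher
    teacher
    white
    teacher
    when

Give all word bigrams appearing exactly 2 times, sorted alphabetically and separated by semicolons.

teacher when; when white; white teacher; white white

Bigram counts meeting the condition (exactly 2 times):
  teacher when: 2
  when white: 2
  white teacher: 2
  white white: 2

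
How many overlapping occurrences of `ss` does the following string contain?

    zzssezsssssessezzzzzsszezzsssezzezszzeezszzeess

10

Sliding a length-2 window over the 47 characters (46 positions):
  position 3–4: ss
  position 7–8: ss
  position 8–9: ss
  position 9–10: ss
  position 10–11: ss
  position 13–14: ss
  position 21–22: ss
  position 27–28: ss
  position 28–29: ss
  position 46–47: ss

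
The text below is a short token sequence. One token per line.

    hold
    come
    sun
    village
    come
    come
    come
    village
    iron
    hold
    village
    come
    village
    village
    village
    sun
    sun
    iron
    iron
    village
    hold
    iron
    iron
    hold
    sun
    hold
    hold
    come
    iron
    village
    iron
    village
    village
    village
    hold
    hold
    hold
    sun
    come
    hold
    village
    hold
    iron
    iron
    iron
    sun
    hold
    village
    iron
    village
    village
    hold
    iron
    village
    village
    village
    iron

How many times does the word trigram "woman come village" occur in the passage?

0

Scanning the 55 overlapping trigram windows for "woman come village":
  (none found)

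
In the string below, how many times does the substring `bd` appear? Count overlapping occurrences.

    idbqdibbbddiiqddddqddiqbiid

Sliding a length-2 window over the 27 characters (26 positions):
  position 9–10: bd

1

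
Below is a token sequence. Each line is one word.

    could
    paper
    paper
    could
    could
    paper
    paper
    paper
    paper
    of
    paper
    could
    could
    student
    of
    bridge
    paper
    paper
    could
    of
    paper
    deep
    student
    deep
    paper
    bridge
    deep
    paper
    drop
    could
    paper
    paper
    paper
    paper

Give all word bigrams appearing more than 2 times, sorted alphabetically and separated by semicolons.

could paper; paper could; paper paper

Bigram counts meeting the condition (more than 2 times):
  could paper: 3
  paper could: 3
  paper paper: 8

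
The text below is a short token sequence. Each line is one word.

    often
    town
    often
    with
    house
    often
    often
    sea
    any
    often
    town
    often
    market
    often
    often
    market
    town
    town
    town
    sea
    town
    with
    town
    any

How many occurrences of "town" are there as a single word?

7

Scanning the 24 tokens for "town":
  position 2: town
  position 11: town
  position 17: town
  position 18: town
  position 19: town
  position 21: town
  position 23: town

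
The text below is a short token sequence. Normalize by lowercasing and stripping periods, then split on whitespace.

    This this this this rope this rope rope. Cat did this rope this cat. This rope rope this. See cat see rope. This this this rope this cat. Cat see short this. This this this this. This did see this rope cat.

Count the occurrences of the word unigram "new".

0

Scanning the 42 tokens for "new":
  (none found)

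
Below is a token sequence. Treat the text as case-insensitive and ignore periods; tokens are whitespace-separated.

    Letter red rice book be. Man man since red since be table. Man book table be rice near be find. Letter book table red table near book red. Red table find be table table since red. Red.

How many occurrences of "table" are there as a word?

Scanning the 37 tokens for "table":
  position 12: table
  position 15: table
  position 23: table
  position 25: table
  position 30: table
  position 33: table
  position 34: table

7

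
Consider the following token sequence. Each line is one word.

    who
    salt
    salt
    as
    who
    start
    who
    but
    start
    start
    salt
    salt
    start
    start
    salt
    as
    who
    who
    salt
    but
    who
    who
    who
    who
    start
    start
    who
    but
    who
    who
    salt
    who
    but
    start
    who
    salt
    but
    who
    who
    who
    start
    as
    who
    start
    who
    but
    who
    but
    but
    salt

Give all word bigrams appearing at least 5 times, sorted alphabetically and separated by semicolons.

Bigram counts meeting the condition (at least 5 times):
  who but: 5
  who who: 7

who but; who who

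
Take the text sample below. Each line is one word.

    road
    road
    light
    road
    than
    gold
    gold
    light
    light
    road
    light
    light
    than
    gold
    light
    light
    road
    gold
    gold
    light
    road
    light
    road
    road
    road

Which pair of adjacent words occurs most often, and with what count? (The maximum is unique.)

Bigram frequencies (highest first):
  light road: 5
  road road: 3
  road light: 3
  gold light: 3
  light light: 3
  than gold: 2
  … (4 more, each ≤ 2)

"light road", 5 times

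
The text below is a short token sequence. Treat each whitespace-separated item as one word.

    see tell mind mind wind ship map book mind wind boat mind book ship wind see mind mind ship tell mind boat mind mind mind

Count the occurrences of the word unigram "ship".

3

Scanning the 25 tokens for "ship":
  position 6: ship
  position 14: ship
  position 19: ship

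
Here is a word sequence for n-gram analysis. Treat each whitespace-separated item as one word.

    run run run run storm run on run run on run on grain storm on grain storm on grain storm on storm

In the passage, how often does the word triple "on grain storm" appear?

3

Scanning the 20 overlapping trigram windows for "on grain storm":
  position 12–14: on grain storm
  position 15–17: on grain storm
  position 18–20: on grain storm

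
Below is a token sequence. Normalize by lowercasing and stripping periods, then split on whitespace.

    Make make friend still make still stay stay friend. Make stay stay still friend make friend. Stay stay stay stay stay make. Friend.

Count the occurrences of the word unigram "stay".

Scanning the 23 tokens for "stay":
  position 7: stay
  position 8: stay
  position 11: stay
  position 12: stay
  position 17: stay
  position 18: stay
  position 19: stay
  position 20: stay
  position 21: stay

9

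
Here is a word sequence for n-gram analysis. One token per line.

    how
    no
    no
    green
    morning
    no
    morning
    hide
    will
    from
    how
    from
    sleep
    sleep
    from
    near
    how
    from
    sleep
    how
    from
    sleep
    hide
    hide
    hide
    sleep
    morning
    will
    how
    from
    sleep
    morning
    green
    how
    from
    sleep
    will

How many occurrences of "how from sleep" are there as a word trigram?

5

Scanning the 35 overlapping trigram windows for "how from sleep":
  position 11–13: how from sleep
  position 17–19: how from sleep
  position 20–22: how from sleep
  position 29–31: how from sleep
  position 34–36: how from sleep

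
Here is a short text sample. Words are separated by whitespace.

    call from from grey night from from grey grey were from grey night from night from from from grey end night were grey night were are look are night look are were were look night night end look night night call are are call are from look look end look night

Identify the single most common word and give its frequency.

"night", 11 times

Unigram frequencies (highest first):
  night: 11
  from: 10
  look: 7
  grey: 6
  are: 6
  were: 5
  … (2 more, each ≤ 3)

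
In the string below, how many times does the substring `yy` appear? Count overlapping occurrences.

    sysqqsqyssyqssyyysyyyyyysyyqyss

Sliding a length-2 window over the 31 characters (30 positions):
  position 15–16: yy
  position 16–17: yy
  position 19–20: yy
  position 20–21: yy
  position 21–22: yy
  position 22–23: yy
  position 23–24: yy
  position 26–27: yy

8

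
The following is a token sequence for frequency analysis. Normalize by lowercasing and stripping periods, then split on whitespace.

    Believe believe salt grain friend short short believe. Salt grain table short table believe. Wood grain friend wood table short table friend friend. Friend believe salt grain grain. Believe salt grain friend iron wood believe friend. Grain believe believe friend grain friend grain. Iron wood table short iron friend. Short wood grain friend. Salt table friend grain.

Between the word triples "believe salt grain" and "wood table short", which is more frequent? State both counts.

"believe salt grain" (4 vs 2)

"believe salt grain": 4 occurrences
"wood table short": 2 occurrences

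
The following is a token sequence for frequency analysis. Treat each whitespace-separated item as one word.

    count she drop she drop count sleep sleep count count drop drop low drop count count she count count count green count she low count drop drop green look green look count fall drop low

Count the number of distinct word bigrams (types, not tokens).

23

35 tokens → 34 bigram windows in total.
Repeated bigrams (each contributes count−1 duplicates):
  count count: 4
  count she: 3
  count drop: 2
  drop count: 2
  drop drop: 2
  drop low: 2
  green look: 2
  she drop: 2
11 duplicate windows → 34 − 11 = 23 distinct.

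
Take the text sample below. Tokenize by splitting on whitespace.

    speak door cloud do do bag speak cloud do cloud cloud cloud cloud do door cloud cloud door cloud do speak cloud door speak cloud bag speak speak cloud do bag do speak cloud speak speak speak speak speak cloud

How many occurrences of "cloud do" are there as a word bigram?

5

Scanning the 39 overlapping bigram windows for "cloud do":
  position 3–4: cloud do
  position 8–9: cloud do
  position 13–14: cloud do
  position 19–20: cloud do
  position 29–30: cloud do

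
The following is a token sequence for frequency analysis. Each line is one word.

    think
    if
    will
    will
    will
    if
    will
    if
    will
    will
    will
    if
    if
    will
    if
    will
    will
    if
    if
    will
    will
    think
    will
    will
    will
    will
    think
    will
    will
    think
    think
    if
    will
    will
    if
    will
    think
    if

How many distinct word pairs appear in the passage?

38 tokens → 37 bigram windows in total.
Repeated bigrams (each contributes count−1 duplicates):
  will will: 11
  if will: 8
  will if: 6
  will think: 4
  think if: 3
  if if: 2
  think will: 2
29 duplicate windows → 37 − 29 = 8 distinct.

8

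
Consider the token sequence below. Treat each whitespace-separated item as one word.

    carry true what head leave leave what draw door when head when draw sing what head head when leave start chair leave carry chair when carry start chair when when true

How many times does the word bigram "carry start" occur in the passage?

Scanning the 30 overlapping bigram windows for "carry start":
  position 26–27: carry start

1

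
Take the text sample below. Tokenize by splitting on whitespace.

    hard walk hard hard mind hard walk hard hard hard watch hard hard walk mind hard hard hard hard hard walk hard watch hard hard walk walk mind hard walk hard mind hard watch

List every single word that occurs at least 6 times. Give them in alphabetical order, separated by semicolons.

Unigram counts meeting the condition (at least 6 times):
  hard: 20
  walk: 7

hard; walk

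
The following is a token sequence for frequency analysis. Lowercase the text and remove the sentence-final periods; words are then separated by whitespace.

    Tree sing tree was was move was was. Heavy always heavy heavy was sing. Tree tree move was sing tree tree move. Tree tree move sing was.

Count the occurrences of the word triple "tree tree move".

Scanning the 25 overlapping trigram windows for "tree tree move":
  position 15–17: tree tree move
  position 20–22: tree tree move
  position 23–25: tree tree move

3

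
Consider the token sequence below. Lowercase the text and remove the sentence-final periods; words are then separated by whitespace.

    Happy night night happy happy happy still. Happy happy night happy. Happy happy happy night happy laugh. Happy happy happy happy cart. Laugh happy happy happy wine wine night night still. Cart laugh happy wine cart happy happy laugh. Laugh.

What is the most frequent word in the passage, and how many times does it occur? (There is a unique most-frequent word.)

"happy", 21 times

Unigram frequencies (highest first):
  happy: 21
  night: 6
  laugh: 5
  cart: 3
  wine: 3
  still: 2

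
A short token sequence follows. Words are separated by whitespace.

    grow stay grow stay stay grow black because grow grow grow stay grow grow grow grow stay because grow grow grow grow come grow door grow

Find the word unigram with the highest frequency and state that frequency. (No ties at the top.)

"grow", 16 times

Unigram frequencies (highest first):
  grow: 16
  stay: 5
  because: 2
  black: 1
  come: 1
  door: 1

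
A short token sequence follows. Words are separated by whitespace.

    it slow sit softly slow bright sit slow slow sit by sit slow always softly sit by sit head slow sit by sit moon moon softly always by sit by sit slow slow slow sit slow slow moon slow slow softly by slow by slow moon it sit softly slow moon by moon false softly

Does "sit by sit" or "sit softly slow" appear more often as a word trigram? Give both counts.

"sit by sit": 4 occurrences
"sit softly slow": 2 occurrences

"sit by sit" (4 vs 2)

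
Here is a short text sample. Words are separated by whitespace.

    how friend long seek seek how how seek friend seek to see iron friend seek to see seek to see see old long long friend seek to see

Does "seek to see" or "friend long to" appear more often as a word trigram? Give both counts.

"seek to see": 4 occurrences
"friend long to": 0 occurrences

"seek to see" (4 vs 0)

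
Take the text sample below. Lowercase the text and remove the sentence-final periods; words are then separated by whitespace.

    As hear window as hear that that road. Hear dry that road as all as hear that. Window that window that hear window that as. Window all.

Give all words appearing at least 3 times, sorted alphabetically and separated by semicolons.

as; hear; that; window

Unigram counts meeting the condition (at least 3 times):
  as: 5
  hear: 5
  that: 7
  window: 5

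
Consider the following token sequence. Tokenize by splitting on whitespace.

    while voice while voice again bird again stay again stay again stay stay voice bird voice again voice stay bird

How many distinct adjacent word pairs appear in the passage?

14

20 tokens → 19 bigram windows in total.
Repeated bigrams (each contributes count−1 duplicates):
  again stay: 3
  stay again: 2
  voice again: 2
  while voice: 2
5 duplicate windows → 19 − 5 = 14 distinct.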